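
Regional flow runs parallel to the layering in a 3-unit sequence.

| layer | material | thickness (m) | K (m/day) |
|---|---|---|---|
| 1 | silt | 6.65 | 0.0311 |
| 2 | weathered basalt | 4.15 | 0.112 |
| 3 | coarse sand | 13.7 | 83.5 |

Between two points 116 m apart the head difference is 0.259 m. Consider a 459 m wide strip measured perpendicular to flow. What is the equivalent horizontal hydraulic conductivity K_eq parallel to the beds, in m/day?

Flow is parallel to layering, so each bed carries its own Darcy discharge and the transmissivities add.
Σ(K_i·b_i) = 0.0311×6.65 + 0.112×4.15 + 83.5×13.7 = 1145 m²/day.
Total thickness b = 24.50 m, so K_eq = Σ(K_i·b_i)/b = 46.72 m/day.

46.7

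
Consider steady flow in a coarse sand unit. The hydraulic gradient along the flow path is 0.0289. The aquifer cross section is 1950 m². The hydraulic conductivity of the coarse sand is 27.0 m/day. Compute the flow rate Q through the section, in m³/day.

Hydraulic gradient i = 0.0289.
Darcy's law: Q = K · A · i = 27.00 × 1950 × 0.02890 = 1522 m³/day.

1520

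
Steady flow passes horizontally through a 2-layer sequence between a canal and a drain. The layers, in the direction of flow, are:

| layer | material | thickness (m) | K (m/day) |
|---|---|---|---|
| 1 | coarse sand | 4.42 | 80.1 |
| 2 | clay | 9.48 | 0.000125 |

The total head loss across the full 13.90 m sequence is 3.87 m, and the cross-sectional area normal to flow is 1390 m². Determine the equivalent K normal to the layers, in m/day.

Flow is perpendicular to layering, so the layers act in series and the equivalent K is the thickness-weighted harmonic mean.
Total thickness L = 4.42 + 9.48 = 13.90 m.
Σ(b_i/K_i) = 4.42/80.1 + 9.48/0.000125 = 75840 d.
K_eq = L / Σ(b_i/K_i) = 13.90 / 75840 = 0.0001833 m/day.

0.000183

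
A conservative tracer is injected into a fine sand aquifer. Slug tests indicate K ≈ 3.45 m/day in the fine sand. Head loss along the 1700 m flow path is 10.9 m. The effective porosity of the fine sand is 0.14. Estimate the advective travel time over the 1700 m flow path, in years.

Hydraulic gradient i = Δh / L = 10.9 / 1700 = 0.006412.
Darcy flux q = K · i = 3.450 × 0.006412 = 0.02212 m/day.
Seepage velocity v = q / n_e = 0.02212 / 0.14 = 0.1580 m/day.
Travel time t = L / v = 1700 / 0.1580 = 10759 days = 29.46 years.

29.5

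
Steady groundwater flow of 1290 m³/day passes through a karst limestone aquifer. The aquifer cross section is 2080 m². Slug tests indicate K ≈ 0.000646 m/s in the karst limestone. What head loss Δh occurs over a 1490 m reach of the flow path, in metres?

16.6

Convert K: 0.000646 m/s × 86400 = 55.81 m/day.
From Q = K·A·i, i = Q / (K·A) = 1290 / (55.81 × 2080) = 0.01111.
Head loss Δh = i · L = 0.01111 × 1490 = 16.56 m.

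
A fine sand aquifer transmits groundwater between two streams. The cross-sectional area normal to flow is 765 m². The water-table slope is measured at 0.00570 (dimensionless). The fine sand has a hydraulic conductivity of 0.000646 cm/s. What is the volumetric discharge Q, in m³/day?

2.43

Convert K: 0.000646 cm/s × 864 = 0.5581 m/day.
Hydraulic gradient i = 0.00570.
Darcy's law: Q = K · A · i = 0.5581 × 765.0 × 0.005700 = 2.434 m³/day.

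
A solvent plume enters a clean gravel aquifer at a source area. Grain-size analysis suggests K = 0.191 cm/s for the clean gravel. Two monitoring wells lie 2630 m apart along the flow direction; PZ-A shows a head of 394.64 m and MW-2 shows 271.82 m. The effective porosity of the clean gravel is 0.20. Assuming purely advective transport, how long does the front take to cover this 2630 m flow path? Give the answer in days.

Convert K: 0.191 cm/s × 864 = 165.0 m/day.
Hydraulic gradient i = (394.64 − 271.82) / 2630 = 122.82 / 2630 = 0.04670.
Darcy flux q = K · i = 165.0 × 0.04670 = 7.707 m/day.
Seepage velocity v = q / n_e = 7.707 / 0.20 = 38.53 m/day.
Travel time t = L / v = 2630 / 38.53 = 68.25 days.

68.3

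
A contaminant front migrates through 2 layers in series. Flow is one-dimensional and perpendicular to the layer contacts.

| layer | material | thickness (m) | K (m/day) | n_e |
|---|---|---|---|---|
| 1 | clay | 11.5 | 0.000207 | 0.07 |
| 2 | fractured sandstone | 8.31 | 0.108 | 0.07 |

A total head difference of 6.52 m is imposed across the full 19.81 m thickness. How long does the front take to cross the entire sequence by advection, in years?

32.4

With flow normal to the layers, continuity requires the same specific discharge q through every layer.
Σ(b_i/K_i) = 11.5/0.000207 + 8.31/0.108 = 55632 d.
q = Δh / Σ(b_i/K_i) = 6.52 / 55632 = 0.0001172 m/day.
In each layer the seepage velocity is v_i = q/n_i, so the layer transit time is t_i = b_i·n_i / q:
  layer 1 (clay): t_1 = 11.5 × 0.07 / 0.0001172 = 6869 d
  layer 2 (fractured sandstone): t_2 = 8.31 × 0.07 / 0.0001172 = 4963 d
Total t = Σ t_i = 11832 days = 32.39 years.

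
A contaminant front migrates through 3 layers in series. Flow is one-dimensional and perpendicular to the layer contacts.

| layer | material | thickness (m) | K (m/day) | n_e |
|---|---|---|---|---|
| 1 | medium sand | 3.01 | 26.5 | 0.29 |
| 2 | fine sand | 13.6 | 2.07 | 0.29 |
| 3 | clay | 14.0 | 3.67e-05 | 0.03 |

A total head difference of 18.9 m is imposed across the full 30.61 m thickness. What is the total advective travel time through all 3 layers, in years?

With flow normal to the layers, continuity requires the same specific discharge q through every layer.
Σ(b_i/K_i) = 3.01/26.5 + 13.6/2.07 + 14.0/3.67e-05 = 3.815e+05 d.
q = Δh / Σ(b_i/K_i) = 18.9 / 3.815e+05 = 4.954e-05 m/day.
In each layer the seepage velocity is v_i = q/n_i, so the layer transit time is t_i = b_i·n_i / q:
  layer 1 (medium sand): t_1 = 3.01 × 0.29 / 4.954e-05 = 17619 d
  layer 2 (fine sand): t_2 = 13.6 × 0.29 / 4.954e-05 = 79606 d
  layer 3 (clay): t_3 = 14.0 × 0.03 / 4.954e-05 = 8477 d
Total t = Σ t_i = 1.057e+05 days = 289.4 years.

289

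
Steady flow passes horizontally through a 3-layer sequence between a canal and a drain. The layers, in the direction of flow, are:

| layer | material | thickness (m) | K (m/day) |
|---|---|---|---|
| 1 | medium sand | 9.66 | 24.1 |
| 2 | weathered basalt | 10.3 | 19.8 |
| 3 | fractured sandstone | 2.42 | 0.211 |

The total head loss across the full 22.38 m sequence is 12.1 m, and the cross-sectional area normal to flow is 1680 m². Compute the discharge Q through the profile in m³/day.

1640

Flow is perpendicular to layering, so the layers act in series and the equivalent K is the thickness-weighted harmonic mean.
Total thickness L = 9.66 + 10.3 + 2.42 = 22.38 m.
Σ(b_i/K_i) = 9.66/24.1 + 10.3/19.8 + 2.42/0.211 = 12.39 d.
K_eq = L / Σ(b_i/K_i) = 22.38 / 12.39 = 1.806 m/day.
Q = K_eq · A · (Δh/L) = 1.806 × 1680 × (12.1/22.38) = 1641 m³/day.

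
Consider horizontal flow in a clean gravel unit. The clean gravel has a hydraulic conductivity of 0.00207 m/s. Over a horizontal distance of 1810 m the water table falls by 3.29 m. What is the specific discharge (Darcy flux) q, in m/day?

Convert K: 0.00207 m/s × 86400 = 178.8 m/day.
Hydraulic gradient i = Δh / L = 3.29 / 1810 = 0.001818.
Specific discharge q = K · i = 178.8 × 0.001818 = 0.3251 m/day.

0.325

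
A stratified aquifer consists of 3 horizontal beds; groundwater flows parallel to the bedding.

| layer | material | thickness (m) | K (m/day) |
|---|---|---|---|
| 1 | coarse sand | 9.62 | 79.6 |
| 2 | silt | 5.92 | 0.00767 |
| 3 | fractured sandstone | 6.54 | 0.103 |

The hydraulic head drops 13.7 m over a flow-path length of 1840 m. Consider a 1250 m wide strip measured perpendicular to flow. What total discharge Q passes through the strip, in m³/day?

7130

Flow is parallel to layering, so each bed carries its own Darcy discharge and the transmissivities add.
Σ(K_i·b_i) = 79.6×9.62 + 0.00767×5.92 + 0.103×6.54 = 766.5 m²/day.
Hydraulic gradient i = Δh / L = 13.7 / 1840 = 0.007446.
Q = Σ(K_i·b_i) · W · i = 766.5 × 1250 × 0.007446 = 7134 m³/day.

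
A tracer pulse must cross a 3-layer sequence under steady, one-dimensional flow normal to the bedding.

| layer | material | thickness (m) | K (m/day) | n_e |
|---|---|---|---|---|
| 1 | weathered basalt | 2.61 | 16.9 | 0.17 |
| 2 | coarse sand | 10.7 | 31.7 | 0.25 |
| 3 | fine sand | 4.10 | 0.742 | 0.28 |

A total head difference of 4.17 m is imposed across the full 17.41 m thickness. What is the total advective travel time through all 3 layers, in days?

6.16

With flow normal to the layers, continuity requires the same specific discharge q through every layer.
Σ(b_i/K_i) = 2.61/16.9 + 10.7/31.7 + 4.10/0.742 = 6.018 d.
q = Δh / Σ(b_i/K_i) = 4.17 / 6.018 = 0.6930 m/day.
In each layer the seepage velocity is v_i = q/n_i, so the layer transit time is t_i = b_i·n_i / q:
  layer 1 (weathered basalt): t_1 = 2.61 × 0.17 / 0.6930 = 0.6403 d
  layer 2 (coarse sand): t_2 = 10.7 × 0.25 / 0.6930 = 3.860 d
  layer 3 (fine sand): t_3 = 4.10 × 0.28 / 0.6930 = 1.657 d
Total t = Σ t_i = 6.157 days.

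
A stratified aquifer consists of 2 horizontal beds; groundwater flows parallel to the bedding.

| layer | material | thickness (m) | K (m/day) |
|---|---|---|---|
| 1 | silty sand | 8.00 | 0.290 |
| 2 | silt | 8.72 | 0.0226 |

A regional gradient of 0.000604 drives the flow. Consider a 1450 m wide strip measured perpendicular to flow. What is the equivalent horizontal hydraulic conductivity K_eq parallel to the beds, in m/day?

Flow is parallel to layering, so each bed carries its own Darcy discharge and the transmissivities add.
Σ(K_i·b_i) = 0.290×8.00 + 0.0226×8.72 = 2.517 m²/day.
Total thickness b = 16.72 m, so K_eq = Σ(K_i·b_i)/b = 0.1505 m/day.

0.151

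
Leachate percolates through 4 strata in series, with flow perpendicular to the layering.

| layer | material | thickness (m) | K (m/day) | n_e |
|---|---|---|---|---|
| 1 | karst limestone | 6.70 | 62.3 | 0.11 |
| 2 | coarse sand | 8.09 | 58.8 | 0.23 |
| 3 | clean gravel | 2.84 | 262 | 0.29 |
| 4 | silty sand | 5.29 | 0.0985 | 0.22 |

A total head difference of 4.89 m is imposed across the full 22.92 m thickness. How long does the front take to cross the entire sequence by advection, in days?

With flow normal to the layers, continuity requires the same specific discharge q through every layer.
Σ(b_i/K_i) = 6.70/62.3 + 8.09/58.8 + 2.84/262 + 5.29/0.0985 = 53.96 d.
q = Δh / Σ(b_i/K_i) = 4.89 / 53.96 = 0.09062 m/day.
In each layer the seepage velocity is v_i = q/n_i, so the layer transit time is t_i = b_i·n_i / q:
  layer 1 (karst limestone): t_1 = 6.70 × 0.11 / 0.09062 = 8.133 d
  layer 2 (coarse sand): t_2 = 8.09 × 0.23 / 0.09062 = 20.53 d
  layer 3 (clean gravel): t_3 = 2.84 × 0.29 / 0.09062 = 9.088 d
  layer 4 (silty sand): t_4 = 5.29 × 0.22 / 0.09062 = 12.84 d
Total t = Σ t_i = 50.60 days.

50.6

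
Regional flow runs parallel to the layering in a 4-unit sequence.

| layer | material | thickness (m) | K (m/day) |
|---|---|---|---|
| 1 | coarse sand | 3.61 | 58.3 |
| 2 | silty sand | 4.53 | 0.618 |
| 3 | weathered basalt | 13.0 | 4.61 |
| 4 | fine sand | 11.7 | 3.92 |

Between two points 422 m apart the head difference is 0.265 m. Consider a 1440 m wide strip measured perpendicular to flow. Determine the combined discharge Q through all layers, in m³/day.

289

Flow is parallel to layering, so each bed carries its own Darcy discharge and the transmissivities add.
Σ(K_i·b_i) = 58.3×3.61 + 0.618×4.53 + 4.61×13.0 + 3.92×11.7 = 319.1 m²/day.
Hydraulic gradient i = Δh / L = 0.265 / 422 = 0.0006280.
Q = Σ(K_i·b_i) · W · i = 319.1 × 1440 × 0.0006280 = 288.5 m³/day.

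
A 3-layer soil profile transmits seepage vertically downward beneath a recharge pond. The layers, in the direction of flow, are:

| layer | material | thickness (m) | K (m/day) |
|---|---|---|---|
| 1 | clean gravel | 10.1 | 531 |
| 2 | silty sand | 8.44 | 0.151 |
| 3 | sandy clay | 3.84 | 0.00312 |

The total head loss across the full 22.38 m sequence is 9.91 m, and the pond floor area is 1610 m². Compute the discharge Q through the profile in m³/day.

Flow is perpendicular to layering, so the layers act in series and the equivalent K is the thickness-weighted harmonic mean.
Total thickness L = 10.1 + 8.44 + 3.84 = 22.38 m.
Σ(b_i/K_i) = 10.1/531 + 8.44/0.151 + 3.84/0.00312 = 1287 d.
K_eq = L / Σ(b_i/K_i) = 22.38 / 1287 = 0.01739 m/day.
Q = K_eq · A · (Δh/L) = 0.01739 × 1610 × (9.91/22.38) = 12.40 m³/day.

12.4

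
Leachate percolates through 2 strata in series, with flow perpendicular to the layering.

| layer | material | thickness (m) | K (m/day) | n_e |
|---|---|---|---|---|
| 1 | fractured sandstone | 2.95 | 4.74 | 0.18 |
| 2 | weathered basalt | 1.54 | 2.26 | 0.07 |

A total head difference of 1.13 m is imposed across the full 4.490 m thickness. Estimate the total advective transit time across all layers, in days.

With flow normal to the layers, continuity requires the same specific discharge q through every layer.
Σ(b_i/K_i) = 2.95/4.74 + 1.54/2.26 = 1.304 d.
q = Δh / Σ(b_i/K_i) = 1.13 / 1.304 = 0.8667 m/day.
In each layer the seepage velocity is v_i = q/n_i, so the layer transit time is t_i = b_i·n_i / q:
  layer 1 (fractured sandstone): t_1 = 2.95 × 0.18 / 0.8667 = 0.6127 d
  layer 2 (weathered basalt): t_2 = 1.54 × 0.07 / 0.8667 = 0.1244 d
Total t = Σ t_i = 0.7370 days.

0.737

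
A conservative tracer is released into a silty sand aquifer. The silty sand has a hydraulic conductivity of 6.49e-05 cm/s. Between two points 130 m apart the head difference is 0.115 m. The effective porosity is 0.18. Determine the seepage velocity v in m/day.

0.000276

Convert K: 6.49e-05 cm/s × 864 = 0.05607 m/day.
Hydraulic gradient i = Δh / L = 0.115 / 130 = 0.0008846.
Darcy flux q = K · i = 0.05607 × 0.0008846 = 4.960e-05 m/day.
Seepage velocity v = q / n_e = 4.960e-05 / 0.18 = 0.0002756 m/day.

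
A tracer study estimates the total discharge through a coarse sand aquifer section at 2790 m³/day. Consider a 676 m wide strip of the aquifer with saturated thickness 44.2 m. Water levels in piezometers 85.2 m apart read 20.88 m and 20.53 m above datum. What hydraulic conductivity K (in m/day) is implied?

22.7

Cross-sectional area A = 676 × 44.2 = 29879 m².
Hydraulic gradient i = (20.88 − 20.53) / 85.2 = 0.35 / 85.2 = 0.004108.
From Q = K·A·i, K = Q / (A·i) = 2790 / (29879 × 0.004108) = 22.73 m/day.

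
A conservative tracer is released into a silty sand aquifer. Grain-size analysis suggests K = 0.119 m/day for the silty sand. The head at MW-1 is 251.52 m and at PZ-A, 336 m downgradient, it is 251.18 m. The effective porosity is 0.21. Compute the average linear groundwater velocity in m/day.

Hydraulic gradient i = (251.52 − 251.18) / 336 = 0.34 / 336 = 0.001012.
Darcy flux q = K · i = 0.1190 × 0.001012 = 0.0001204 m/day.
Seepage velocity v = q / n_e = 0.0001204 / 0.21 = 0.0005734 m/day.

0.000573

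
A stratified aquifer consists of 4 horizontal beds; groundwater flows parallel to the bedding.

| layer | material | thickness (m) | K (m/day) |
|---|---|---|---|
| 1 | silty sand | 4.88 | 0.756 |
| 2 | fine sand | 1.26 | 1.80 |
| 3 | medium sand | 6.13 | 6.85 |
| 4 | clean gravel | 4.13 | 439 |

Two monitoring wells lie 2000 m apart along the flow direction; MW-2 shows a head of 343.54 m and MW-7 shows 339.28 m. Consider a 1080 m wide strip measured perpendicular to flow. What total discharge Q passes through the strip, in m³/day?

4280

Flow is parallel to layering, so each bed carries its own Darcy discharge and the transmissivities add.
Σ(K_i·b_i) = 0.756×4.88 + 1.80×1.26 + 6.85×6.13 + 439×4.13 = 1861 m²/day.
Hydraulic gradient i = (343.54 − 339.28) / 2000 = 4.26 / 2000 = 0.002130.
Q = Σ(K_i·b_i) · W · i = 1861 × 1080 × 0.002130 = 4281 m³/day.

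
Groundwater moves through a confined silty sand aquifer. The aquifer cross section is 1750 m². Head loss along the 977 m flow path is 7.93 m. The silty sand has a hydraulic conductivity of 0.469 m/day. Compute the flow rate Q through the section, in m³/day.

Hydraulic gradient i = Δh / L = 7.93 / 977 = 0.008117.
Darcy's law: Q = K · A · i = 0.4690 × 1750 × 0.008117 = 6.662 m³/day.

6.66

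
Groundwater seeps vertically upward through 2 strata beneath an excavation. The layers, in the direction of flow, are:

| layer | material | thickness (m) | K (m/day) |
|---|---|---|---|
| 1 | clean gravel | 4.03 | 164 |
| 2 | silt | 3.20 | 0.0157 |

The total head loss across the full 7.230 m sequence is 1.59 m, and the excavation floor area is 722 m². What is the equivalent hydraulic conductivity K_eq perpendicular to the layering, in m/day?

0.0355

Flow is perpendicular to layering, so the layers act in series and the equivalent K is the thickness-weighted harmonic mean.
Total thickness L = 4.03 + 3.20 = 7.230 m.
Σ(b_i/K_i) = 4.03/164 + 3.20/0.0157 = 203.8 d.
K_eq = L / Σ(b_i/K_i) = 7.230 / 203.8 = 0.03547 m/day.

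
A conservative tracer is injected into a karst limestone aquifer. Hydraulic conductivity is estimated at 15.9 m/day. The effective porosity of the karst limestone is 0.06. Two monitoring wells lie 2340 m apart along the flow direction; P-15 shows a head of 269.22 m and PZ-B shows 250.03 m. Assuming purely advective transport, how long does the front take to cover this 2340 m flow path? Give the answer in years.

Hydraulic gradient i = (269.22 − 250.03) / 2340 = 19.19 / 2340 = 0.008201.
Darcy flux q = K · i = 15.90 × 0.008201 = 0.1304 m/day.
Seepage velocity v = q / n_e = 0.1304 / 0.06 = 2.173 m/day.
Travel time t = L / v = 2340 / 2.173 = 1077 days = 2.948 years.

2.95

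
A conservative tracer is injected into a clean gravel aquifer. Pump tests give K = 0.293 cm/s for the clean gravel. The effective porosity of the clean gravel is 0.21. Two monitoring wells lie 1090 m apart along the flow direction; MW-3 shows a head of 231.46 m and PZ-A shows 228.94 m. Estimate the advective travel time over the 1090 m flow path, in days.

391

Convert K: 0.293 cm/s × 864 = 253.2 m/day.
Hydraulic gradient i = (231.46 − 228.94) / 1090 = 2.52 / 1090 = 0.002312.
Darcy flux q = K · i = 253.2 × 0.002312 = 0.5853 m/day.
Seepage velocity v = q / n_e = 0.5853 / 0.21 = 2.787 m/day.
Travel time t = L / v = 1090 / 2.787 = 391.1 days.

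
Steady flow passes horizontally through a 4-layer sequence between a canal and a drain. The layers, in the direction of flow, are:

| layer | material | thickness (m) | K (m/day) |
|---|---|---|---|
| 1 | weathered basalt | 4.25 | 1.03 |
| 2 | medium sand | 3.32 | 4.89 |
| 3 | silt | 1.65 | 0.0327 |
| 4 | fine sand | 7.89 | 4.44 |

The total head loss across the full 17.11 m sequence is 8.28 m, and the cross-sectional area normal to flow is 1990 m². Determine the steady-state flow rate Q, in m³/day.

289

Flow is perpendicular to layering, so the layers act in series and the equivalent K is the thickness-weighted harmonic mean.
Total thickness L = 4.25 + 3.32 + 1.65 + 7.89 = 17.11 m.
Σ(b_i/K_i) = 4.25/1.03 + 3.32/4.89 + 1.65/0.0327 + 7.89/4.44 = 57.04 d.
K_eq = L / Σ(b_i/K_i) = 17.11 / 57.04 = 0.3000 m/day.
Q = K_eq · A · (Δh/L) = 0.3000 × 1990 × (8.28/17.11) = 288.9 m³/day.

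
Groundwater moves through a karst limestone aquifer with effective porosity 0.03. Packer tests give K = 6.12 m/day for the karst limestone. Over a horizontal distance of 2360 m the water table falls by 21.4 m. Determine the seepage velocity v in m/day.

1.85

Hydraulic gradient i = Δh / L = 21.4 / 2360 = 0.009068.
Darcy flux q = K · i = 6.120 × 0.009068 = 0.05549 m/day.
Seepage velocity v = q / n_e = 0.05549 / 0.03 = 1.850 m/day.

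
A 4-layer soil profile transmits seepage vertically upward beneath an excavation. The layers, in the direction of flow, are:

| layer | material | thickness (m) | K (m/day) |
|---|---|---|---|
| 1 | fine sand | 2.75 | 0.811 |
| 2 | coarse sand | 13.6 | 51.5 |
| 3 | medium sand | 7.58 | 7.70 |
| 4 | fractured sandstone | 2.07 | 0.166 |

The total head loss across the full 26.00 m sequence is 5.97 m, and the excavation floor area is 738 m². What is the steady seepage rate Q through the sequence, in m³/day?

258

Flow is perpendicular to layering, so the layers act in series and the equivalent K is the thickness-weighted harmonic mean.
Total thickness L = 2.75 + 13.6 + 7.58 + 2.07 = 26.00 m.
Σ(b_i/K_i) = 2.75/0.811 + 13.6/51.5 + 7.58/7.70 + 2.07/0.166 = 17.11 d.
K_eq = L / Σ(b_i/K_i) = 26.00 / 17.11 = 1.520 m/day.
Q = K_eq · A · (Δh/L) = 1.520 × 738 × (5.97/26.00) = 257.5 m³/day.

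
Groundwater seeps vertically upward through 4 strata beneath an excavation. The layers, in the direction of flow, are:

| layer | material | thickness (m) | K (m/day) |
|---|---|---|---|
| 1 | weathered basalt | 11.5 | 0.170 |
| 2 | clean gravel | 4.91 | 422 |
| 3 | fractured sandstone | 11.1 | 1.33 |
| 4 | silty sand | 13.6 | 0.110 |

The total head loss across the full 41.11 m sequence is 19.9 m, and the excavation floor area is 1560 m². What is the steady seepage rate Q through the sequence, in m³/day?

155

Flow is perpendicular to layering, so the layers act in series and the equivalent K is the thickness-weighted harmonic mean.
Total thickness L = 11.5 + 4.91 + 11.1 + 13.6 = 41.11 m.
Σ(b_i/K_i) = 11.5/0.170 + 4.91/422 + 11.1/1.33 + 13.6/0.110 = 199.6 d.
K_eq = L / Σ(b_i/K_i) = 41.11 / 199.6 = 0.2059 m/day.
Q = K_eq · A · (Δh/L) = 0.2059 × 1560 × (19.9/41.11) = 155.5 m³/day.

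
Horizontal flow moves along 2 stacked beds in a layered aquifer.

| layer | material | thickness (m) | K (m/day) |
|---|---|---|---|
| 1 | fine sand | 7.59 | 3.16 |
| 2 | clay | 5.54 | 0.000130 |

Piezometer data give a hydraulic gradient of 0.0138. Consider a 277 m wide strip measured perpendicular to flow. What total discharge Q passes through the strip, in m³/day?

Flow is parallel to layering, so each bed carries its own Darcy discharge and the transmissivities add.
Σ(K_i·b_i) = 3.16×7.59 + 0.000130×5.54 = 23.99 m²/day.
Hydraulic gradient i = 0.0138.
Q = Σ(K_i·b_i) · W · i = 23.99 × 277 × 0.01380 = 91.69 m³/day.

91.7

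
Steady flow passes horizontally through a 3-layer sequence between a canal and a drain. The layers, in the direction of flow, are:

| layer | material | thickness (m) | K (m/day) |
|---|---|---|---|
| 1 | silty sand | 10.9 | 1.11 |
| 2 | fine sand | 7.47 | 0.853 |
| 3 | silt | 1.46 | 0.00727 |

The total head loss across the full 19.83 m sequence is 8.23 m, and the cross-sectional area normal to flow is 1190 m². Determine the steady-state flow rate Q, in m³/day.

44.6

Flow is perpendicular to layering, so the layers act in series and the equivalent K is the thickness-weighted harmonic mean.
Total thickness L = 10.9 + 7.47 + 1.46 = 19.83 m.
Σ(b_i/K_i) = 10.9/1.11 + 7.47/0.853 + 1.46/0.00727 = 219.4 d.
K_eq = L / Σ(b_i/K_i) = 19.83 / 219.4 = 0.09038 m/day.
Q = K_eq · A · (Δh/L) = 0.09038 × 1190 × (8.23/19.83) = 44.64 m³/day.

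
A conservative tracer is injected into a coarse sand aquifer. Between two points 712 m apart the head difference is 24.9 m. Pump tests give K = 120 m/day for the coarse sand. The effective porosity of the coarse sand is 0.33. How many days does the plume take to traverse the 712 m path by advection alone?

56.0

Hydraulic gradient i = Δh / L = 24.9 / 712 = 0.03497.
Darcy flux q = K · i = 120.0 × 0.03497 = 4.197 m/day.
Seepage velocity v = q / n_e = 4.197 / 0.33 = 12.72 m/day.
Travel time t = L / v = 712 / 12.72 = 55.99 days.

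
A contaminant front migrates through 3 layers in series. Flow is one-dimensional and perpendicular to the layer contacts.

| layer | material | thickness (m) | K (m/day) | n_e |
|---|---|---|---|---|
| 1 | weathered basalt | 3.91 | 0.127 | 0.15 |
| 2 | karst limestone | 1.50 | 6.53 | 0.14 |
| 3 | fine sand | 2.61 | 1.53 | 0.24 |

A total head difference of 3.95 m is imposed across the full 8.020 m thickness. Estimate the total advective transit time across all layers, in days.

With flow normal to the layers, continuity requires the same specific discharge q through every layer.
Σ(b_i/K_i) = 3.91/0.127 + 1.50/6.53 + 2.61/1.53 = 32.72 d.
q = Δh / Σ(b_i/K_i) = 3.95 / 32.72 = 0.1207 m/day.
In each layer the seepage velocity is v_i = q/n_i, so the layer transit time is t_i = b_i·n_i / q:
  layer 1 (weathered basalt): t_1 = 3.91 × 0.15 / 0.1207 = 4.859 d
  layer 2 (karst limestone): t_2 = 1.50 × 0.14 / 0.1207 = 1.740 d
  layer 3 (fine sand): t_3 = 2.61 × 0.24 / 0.1207 = 5.189 d
Total t = Σ t_i = 11.79 days.

11.8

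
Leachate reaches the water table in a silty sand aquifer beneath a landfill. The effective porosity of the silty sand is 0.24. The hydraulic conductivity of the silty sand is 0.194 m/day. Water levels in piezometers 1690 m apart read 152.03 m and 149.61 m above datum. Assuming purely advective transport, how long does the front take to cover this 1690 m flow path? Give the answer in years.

4000

Hydraulic gradient i = (152.03 − 149.61) / 1690 = 2.42 / 1690 = 0.001432.
Darcy flux q = K · i = 0.1940 × 0.001432 = 0.0002778 m/day.
Seepage velocity v = q / n_e = 0.0002778 / 0.24 = 0.001157 m/day.
Travel time t = L / v = 1690 / 0.001157 = 1.460e+06 days = 3997 years.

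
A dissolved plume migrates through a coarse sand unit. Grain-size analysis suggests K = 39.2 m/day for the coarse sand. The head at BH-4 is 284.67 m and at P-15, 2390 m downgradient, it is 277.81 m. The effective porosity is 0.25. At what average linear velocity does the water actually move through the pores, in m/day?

0.450

Hydraulic gradient i = (284.67 − 277.81) / 2390 = 6.86 / 2390 = 0.002870.
Darcy flux q = K · i = 39.20 × 0.002870 = 0.1125 m/day.
Seepage velocity v = q / n_e = 0.1125 / 0.25 = 0.4501 m/day.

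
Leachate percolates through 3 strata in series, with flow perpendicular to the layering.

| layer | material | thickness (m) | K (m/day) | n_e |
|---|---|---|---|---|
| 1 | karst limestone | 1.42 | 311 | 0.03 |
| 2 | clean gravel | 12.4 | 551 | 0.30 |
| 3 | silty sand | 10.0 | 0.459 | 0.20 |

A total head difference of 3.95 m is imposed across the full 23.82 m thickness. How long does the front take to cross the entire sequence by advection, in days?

With flow normal to the layers, continuity requires the same specific discharge q through every layer.
Σ(b_i/K_i) = 1.42/311 + 12.4/551 + 10.0/0.459 = 21.81 d.
q = Δh / Σ(b_i/K_i) = 3.95 / 21.81 = 0.1811 m/day.
In each layer the seepage velocity is v_i = q/n_i, so the layer transit time is t_i = b_i·n_i / q:
  layer 1 (karst limestone): t_1 = 1.42 × 0.03 / 0.1811 = 0.2353 d
  layer 2 (clean gravel): t_2 = 12.4 × 0.30 / 0.1811 = 20.54 d
  layer 3 (silty sand): t_3 = 10.0 × 0.20 / 0.1811 = 11.04 d
Total t = Σ t_i = 31.82 days.

31.8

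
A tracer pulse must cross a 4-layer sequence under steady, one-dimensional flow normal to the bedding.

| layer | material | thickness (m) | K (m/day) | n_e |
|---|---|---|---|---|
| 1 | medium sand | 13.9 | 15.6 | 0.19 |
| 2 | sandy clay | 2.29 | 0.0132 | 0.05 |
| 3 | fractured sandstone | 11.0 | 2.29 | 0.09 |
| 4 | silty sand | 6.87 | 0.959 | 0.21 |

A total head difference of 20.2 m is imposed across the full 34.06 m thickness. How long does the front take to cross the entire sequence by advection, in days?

With flow normal to the layers, continuity requires the same specific discharge q through every layer.
Σ(b_i/K_i) = 13.9/15.6 + 2.29/0.0132 + 11.0/2.29 + 6.87/0.959 = 186.3 d.
q = Δh / Σ(b_i/K_i) = 20.2 / 186.3 = 0.1084 m/day.
In each layer the seepage velocity is v_i = q/n_i, so the layer transit time is t_i = b_i·n_i / q:
  layer 1 (medium sand): t_1 = 13.9 × 0.19 / 0.1084 = 24.36 d
  layer 2 (sandy clay): t_2 = 2.29 × 0.05 / 0.1084 = 1.056 d
  layer 3 (fractured sandstone): t_3 = 11.0 × 0.09 / 0.1084 = 9.133 d
  layer 4 (silty sand): t_4 = 6.87 × 0.21 / 0.1084 = 13.31 d
Total t = Σ t_i = 47.86 days.

47.9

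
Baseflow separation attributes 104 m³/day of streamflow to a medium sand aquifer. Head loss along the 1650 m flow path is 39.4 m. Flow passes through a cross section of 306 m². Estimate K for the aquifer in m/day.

Hydraulic gradient i = Δh / L = 39.4 / 1650 = 0.02388.
From Q = K·A·i, K = Q / (A·i) = 104 / (306.0 × 0.02388) = 14.23 m/day.

14.2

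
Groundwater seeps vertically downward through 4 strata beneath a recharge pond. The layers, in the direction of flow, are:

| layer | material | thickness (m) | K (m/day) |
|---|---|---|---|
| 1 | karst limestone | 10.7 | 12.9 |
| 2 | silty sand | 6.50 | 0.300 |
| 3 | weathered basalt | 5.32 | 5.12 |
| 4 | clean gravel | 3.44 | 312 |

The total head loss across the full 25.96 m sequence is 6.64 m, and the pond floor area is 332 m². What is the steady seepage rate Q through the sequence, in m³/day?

Flow is perpendicular to layering, so the layers act in series and the equivalent K is the thickness-weighted harmonic mean.
Total thickness L = 10.7 + 6.50 + 5.32 + 3.44 = 25.96 m.
Σ(b_i/K_i) = 10.7/12.9 + 6.50/0.300 + 5.32/5.12 + 3.44/312 = 23.55 d.
K_eq = L / Σ(b_i/K_i) = 25.96 / 23.55 = 1.103 m/day.
Q = K_eq · A · (Δh/L) = 1.103 × 332 × (6.64/25.96) = 93.62 m³/day.

93.6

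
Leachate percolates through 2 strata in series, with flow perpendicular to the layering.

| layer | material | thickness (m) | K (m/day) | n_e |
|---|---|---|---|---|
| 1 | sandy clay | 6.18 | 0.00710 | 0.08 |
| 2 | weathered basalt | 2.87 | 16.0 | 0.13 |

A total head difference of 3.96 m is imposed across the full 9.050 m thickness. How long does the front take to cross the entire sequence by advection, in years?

0.522

With flow normal to the layers, continuity requires the same specific discharge q through every layer.
Σ(b_i/K_i) = 6.18/0.00710 + 2.87/16.0 = 870.6 d.
q = Δh / Σ(b_i/K_i) = 3.96 / 870.6 = 0.004549 m/day.
In each layer the seepage velocity is v_i = q/n_i, so the layer transit time is t_i = b_i·n_i / q:
  layer 1 (sandy clay): t_1 = 6.18 × 0.08 / 0.004549 = 108.7 d
  layer 2 (weathered basalt): t_2 = 2.87 × 0.13 / 0.004549 = 82.03 d
Total t = Σ t_i = 190.7 days = 0.5222 years.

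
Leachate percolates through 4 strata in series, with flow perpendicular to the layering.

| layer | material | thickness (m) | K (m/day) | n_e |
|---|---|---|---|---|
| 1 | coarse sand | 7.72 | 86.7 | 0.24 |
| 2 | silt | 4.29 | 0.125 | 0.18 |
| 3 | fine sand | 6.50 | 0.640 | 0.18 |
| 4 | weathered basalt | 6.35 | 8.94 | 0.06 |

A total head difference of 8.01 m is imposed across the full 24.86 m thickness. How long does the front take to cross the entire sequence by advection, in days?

With flow normal to the layers, continuity requires the same specific discharge q through every layer.
Σ(b_i/K_i) = 7.72/86.7 + 4.29/0.125 + 6.50/0.640 + 6.35/8.94 = 45.28 d.
q = Δh / Σ(b_i/K_i) = 8.01 / 45.28 = 0.1769 m/day.
In each layer the seepage velocity is v_i = q/n_i, so the layer transit time is t_i = b_i·n_i / q:
  layer 1 (coarse sand): t_1 = 7.72 × 0.24 / 0.1769 = 10.47 d
  layer 2 (silt): t_2 = 4.29 × 0.18 / 0.1769 = 4.365 d
  layer 3 (fine sand): t_3 = 6.50 × 0.18 / 0.1769 = 6.613 d
  layer 4 (weathered basalt): t_4 = 6.35 × 0.06 / 0.1769 = 2.154 d
Total t = Σ t_i = 23.60 days.

23.6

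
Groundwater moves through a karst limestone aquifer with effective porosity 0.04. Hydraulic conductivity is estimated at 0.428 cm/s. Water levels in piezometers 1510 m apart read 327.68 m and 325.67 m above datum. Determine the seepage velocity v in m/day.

12.3

Convert K: 0.428 cm/s × 864 = 369.8 m/day.
Hydraulic gradient i = (327.68 − 325.67) / 1510 = 2.01 / 1510 = 0.001331.
Darcy flux q = K · i = 369.8 × 0.001331 = 0.4922 m/day.
Seepage velocity v = q / n_e = 0.4922 / 0.04 = 12.31 m/day.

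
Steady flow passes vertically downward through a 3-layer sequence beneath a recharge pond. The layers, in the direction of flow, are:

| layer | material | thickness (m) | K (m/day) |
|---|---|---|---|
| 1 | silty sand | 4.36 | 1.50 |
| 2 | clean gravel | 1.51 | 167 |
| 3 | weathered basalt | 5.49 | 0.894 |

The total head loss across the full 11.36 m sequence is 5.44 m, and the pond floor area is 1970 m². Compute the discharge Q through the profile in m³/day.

Flow is perpendicular to layering, so the layers act in series and the equivalent K is the thickness-weighted harmonic mean.
Total thickness L = 4.36 + 1.51 + 5.49 = 11.36 m.
Σ(b_i/K_i) = 4.36/1.50 + 1.51/167 + 5.49/0.894 = 9.057 d.
K_eq = L / Σ(b_i/K_i) = 11.36 / 9.057 = 1.254 m/day.
Q = K_eq · A · (Δh/L) = 1.254 × 1970 × (5.44/11.36) = 1183 m³/day.

1180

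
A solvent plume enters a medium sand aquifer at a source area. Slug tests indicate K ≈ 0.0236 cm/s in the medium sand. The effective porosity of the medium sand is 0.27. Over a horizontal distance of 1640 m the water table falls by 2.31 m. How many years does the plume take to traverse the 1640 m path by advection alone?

42.2

Convert K: 0.0236 cm/s × 864 = 20.39 m/day.
Hydraulic gradient i = Δh / L = 2.31 / 1640 = 0.001409.
Darcy flux q = K · i = 20.39 × 0.001409 = 0.02872 m/day.
Seepage velocity v = q / n_e = 0.02872 / 0.27 = 0.1064 m/day.
Travel time t = L / v = 1640 / 0.1064 = 15417 days = 42.21 years.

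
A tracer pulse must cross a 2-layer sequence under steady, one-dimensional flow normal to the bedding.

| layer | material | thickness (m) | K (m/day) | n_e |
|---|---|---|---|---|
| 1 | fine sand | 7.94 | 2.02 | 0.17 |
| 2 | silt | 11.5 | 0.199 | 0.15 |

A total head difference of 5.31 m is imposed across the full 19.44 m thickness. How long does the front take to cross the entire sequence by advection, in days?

With flow normal to the layers, continuity requires the same specific discharge q through every layer.
Σ(b_i/K_i) = 7.94/2.02 + 11.5/0.199 = 61.72 d.
q = Δh / Σ(b_i/K_i) = 5.31 / 61.72 = 0.08603 m/day.
In each layer the seepage velocity is v_i = q/n_i, so the layer transit time is t_i = b_i·n_i / q:
  layer 1 (fine sand): t_1 = 7.94 × 0.17 / 0.08603 = 15.69 d
  layer 2 (silt): t_2 = 11.5 × 0.15 / 0.08603 = 20.05 d
Total t = Σ t_i = 35.74 days.

35.7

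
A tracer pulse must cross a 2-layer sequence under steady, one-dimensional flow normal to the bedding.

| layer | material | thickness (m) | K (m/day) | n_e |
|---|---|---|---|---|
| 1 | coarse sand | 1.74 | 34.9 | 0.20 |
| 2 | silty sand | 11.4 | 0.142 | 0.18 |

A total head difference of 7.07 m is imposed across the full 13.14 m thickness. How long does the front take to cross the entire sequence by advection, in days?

27.3

With flow normal to the layers, continuity requires the same specific discharge q through every layer.
Σ(b_i/K_i) = 1.74/34.9 + 11.4/0.142 = 80.33 d.
q = Δh / Σ(b_i/K_i) = 7.07 / 80.33 = 0.08801 m/day.
In each layer the seepage velocity is v_i = q/n_i, so the layer transit time is t_i = b_i·n_i / q:
  layer 1 (coarse sand): t_1 = 1.74 × 0.20 / 0.08801 = 3.954 d
  layer 2 (silty sand): t_2 = 11.4 × 0.18 / 0.08801 = 23.32 d
Total t = Σ t_i = 27.27 days.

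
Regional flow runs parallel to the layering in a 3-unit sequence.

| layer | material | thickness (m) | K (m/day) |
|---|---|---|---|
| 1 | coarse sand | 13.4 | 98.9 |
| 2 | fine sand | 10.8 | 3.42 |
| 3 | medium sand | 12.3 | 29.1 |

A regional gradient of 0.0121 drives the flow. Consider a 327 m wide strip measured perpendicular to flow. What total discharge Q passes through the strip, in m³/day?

6810

Flow is parallel to layering, so each bed carries its own Darcy discharge and the transmissivities add.
Σ(K_i·b_i) = 98.9×13.4 + 3.42×10.8 + 29.1×12.3 = 1720 m²/day.
Hydraulic gradient i = 0.0121.
Q = Σ(K_i·b_i) · W · i = 1720 × 327 × 0.01210 = 6806 m³/day.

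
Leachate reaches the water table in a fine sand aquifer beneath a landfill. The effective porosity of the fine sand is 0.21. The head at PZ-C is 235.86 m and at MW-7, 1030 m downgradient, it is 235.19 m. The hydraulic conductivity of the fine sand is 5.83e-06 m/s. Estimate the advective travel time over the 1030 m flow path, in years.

1810

Convert K: 5.83e-06 m/s × 86400 = 0.5037 m/day.
Hydraulic gradient i = (235.86 − 235.19) / 1030 = 0.67 / 1030 = 0.0006505.
Darcy flux q = K · i = 0.5037 × 0.0006505 = 0.0003277 m/day.
Seepage velocity v = q / n_e = 0.0003277 / 0.21 = 0.001560 m/day.
Travel time t = L / v = 1030 / 0.001560 = 6.601e+05 days = 1807 years.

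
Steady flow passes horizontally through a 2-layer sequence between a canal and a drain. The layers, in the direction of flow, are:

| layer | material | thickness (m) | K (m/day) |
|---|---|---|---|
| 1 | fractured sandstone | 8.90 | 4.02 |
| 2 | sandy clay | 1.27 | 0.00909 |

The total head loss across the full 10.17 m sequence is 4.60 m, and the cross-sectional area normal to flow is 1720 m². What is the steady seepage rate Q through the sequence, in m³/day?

Flow is perpendicular to layering, so the layers act in series and the equivalent K is the thickness-weighted harmonic mean.
Total thickness L = 8.90 + 1.27 = 10.17 m.
Σ(b_i/K_i) = 8.90/4.02 + 1.27/0.00909 = 141.9 d.
K_eq = L / Σ(b_i/K_i) = 10.17 / 141.9 = 0.07166 m/day.
Q = K_eq · A · (Δh/L) = 0.07166 × 1720 × (4.60/10.17) = 55.75 m³/day.

55.7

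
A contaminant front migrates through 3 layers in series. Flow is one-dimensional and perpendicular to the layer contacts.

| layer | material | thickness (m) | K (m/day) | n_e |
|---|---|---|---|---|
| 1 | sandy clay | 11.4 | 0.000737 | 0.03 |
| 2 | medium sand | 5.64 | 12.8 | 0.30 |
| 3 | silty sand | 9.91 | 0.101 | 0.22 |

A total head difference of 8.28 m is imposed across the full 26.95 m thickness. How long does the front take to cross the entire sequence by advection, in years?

With flow normal to the layers, continuity requires the same specific discharge q through every layer.
Σ(b_i/K_i) = 11.4/0.000737 + 5.64/12.8 + 9.91/0.101 = 15567 d.
q = Δh / Σ(b_i/K_i) = 8.28 / 15567 = 0.0005319 m/day.
In each layer the seepage velocity is v_i = q/n_i, so the layer transit time is t_i = b_i·n_i / q:
  layer 1 (sandy clay): t_1 = 11.4 × 0.03 / 0.0005319 = 643.0 d
  layer 2 (medium sand): t_2 = 5.64 × 0.30 / 0.0005319 = 3181 d
  layer 3 (silty sand): t_3 = 9.91 × 0.22 / 0.0005319 = 4099 d
Total t = Σ t_i = 7923 days = 21.69 years.

21.7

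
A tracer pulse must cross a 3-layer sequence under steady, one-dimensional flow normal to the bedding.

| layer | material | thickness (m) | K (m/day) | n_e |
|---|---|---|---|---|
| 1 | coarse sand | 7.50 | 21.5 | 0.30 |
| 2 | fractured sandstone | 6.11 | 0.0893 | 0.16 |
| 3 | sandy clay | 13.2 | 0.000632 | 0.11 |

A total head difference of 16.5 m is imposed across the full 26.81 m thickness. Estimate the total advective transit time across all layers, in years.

16.3

With flow normal to the layers, continuity requires the same specific discharge q through every layer.
Σ(b_i/K_i) = 7.50/21.5 + 6.11/0.0893 + 13.2/0.000632 = 20955 d.
q = Δh / Σ(b_i/K_i) = 16.5 / 20955 = 0.0007874 m/day.
In each layer the seepage velocity is v_i = q/n_i, so the layer transit time is t_i = b_i·n_i / q:
  layer 1 (coarse sand): t_1 = 7.50 × 0.30 / 0.0007874 = 2857 d
  layer 2 (fractured sandstone): t_2 = 6.11 × 0.16 / 0.0007874 = 1242 d
  layer 3 (sandy clay): t_3 = 13.2 × 0.11 / 0.0007874 = 1844 d
Total t = Σ t_i = 5943 days = 16.27 years.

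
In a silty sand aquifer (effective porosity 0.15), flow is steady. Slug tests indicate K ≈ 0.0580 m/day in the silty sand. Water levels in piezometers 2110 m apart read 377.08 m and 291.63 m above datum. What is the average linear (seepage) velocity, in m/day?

Hydraulic gradient i = (377.08 − 291.63) / 2110 = 85.45 / 2110 = 0.04050.
Darcy flux q = K · i = 0.05800 × 0.04050 = 0.002349 m/day.
Seepage velocity v = q / n_e = 0.002349 / 0.15 = 0.01566 m/day.

0.0157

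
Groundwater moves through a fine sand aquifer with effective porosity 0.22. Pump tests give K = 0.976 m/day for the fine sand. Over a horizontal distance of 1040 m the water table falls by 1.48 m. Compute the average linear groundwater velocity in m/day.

Hydraulic gradient i = Δh / L = 1.48 / 1040 = 0.001423.
Darcy flux q = K · i = 0.9760 × 0.001423 = 0.001389 m/day.
Seepage velocity v = q / n_e = 0.001389 / 0.22 = 0.006313 m/day.

0.00631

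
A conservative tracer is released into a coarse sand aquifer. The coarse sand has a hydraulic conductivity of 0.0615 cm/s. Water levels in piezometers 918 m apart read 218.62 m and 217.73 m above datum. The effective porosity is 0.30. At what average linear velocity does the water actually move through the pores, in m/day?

0.172

Convert K: 0.0615 cm/s × 864 = 53.14 m/day.
Hydraulic gradient i = (218.62 − 217.73) / 918 = 0.89 / 918 = 0.0009695.
Darcy flux q = K · i = 53.14 × 0.0009695 = 0.05152 m/day.
Seepage velocity v = q / n_e = 0.05152 / 0.30 = 0.1717 m/day.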